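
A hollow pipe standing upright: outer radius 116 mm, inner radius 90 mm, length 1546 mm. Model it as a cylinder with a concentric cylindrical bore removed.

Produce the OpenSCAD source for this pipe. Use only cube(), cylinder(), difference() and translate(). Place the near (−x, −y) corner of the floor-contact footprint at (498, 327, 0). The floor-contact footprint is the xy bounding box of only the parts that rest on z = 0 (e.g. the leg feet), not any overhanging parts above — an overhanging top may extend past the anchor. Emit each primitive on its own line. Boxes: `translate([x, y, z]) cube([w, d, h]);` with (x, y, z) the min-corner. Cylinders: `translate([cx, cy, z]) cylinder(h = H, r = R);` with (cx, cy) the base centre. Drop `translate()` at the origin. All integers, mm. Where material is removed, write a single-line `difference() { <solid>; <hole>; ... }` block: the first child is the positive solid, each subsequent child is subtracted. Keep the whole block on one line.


difference() { translate([614, 443, 0]) cylinder(h = 1546, r = 116); translate([614, 443, 0]) cylinder(h = 1546, r = 90); }


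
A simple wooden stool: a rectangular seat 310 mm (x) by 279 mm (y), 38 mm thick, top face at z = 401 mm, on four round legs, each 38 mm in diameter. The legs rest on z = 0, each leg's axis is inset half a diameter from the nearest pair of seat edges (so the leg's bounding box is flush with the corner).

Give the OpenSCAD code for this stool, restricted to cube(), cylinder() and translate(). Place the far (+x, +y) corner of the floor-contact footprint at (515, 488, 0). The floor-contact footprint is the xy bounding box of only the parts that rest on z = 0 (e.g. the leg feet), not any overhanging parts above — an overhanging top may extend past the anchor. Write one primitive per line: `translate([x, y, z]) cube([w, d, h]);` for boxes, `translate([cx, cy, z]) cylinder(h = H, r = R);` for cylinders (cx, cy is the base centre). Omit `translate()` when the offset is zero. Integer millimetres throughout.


translate([205, 209, 363]) cube([310, 279, 38]);
translate([224, 228, 0]) cylinder(h = 363, r = 19);
translate([496, 228, 0]) cylinder(h = 363, r = 19);
translate([224, 469, 0]) cylinder(h = 363, r = 19);
translate([496, 469, 0]) cylinder(h = 363, r = 19);


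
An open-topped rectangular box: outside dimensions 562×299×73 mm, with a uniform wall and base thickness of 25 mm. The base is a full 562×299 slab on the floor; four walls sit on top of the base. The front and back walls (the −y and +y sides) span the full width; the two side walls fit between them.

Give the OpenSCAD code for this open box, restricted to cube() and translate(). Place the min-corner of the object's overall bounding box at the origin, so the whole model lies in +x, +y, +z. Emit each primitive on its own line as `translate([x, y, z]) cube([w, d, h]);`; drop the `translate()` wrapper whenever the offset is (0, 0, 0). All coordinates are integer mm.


cube([562, 299, 25]);
translate([0, 0, 25]) cube([562, 25, 48]);
translate([0, 274, 25]) cube([562, 25, 48]);
translate([0, 25, 25]) cube([25, 249, 48]);
translate([537, 25, 25]) cube([25, 249, 48]);


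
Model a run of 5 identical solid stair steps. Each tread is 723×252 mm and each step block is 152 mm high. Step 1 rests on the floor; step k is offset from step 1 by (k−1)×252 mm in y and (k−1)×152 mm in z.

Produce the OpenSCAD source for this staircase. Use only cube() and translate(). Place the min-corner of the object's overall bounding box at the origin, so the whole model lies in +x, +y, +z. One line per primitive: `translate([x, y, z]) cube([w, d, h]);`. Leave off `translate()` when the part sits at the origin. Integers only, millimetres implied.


cube([723, 252, 152]);
translate([0, 252, 152]) cube([723, 252, 152]);
translate([0, 504, 304]) cube([723, 252, 152]);
translate([0, 756, 456]) cube([723, 252, 152]);
translate([0, 1008, 608]) cube([723, 252, 152]);


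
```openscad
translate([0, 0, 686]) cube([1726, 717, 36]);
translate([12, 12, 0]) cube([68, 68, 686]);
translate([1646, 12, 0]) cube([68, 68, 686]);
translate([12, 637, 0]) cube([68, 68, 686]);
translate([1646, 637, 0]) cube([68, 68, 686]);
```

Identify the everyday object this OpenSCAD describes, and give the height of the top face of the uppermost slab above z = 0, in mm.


A table. The table height is 722 mm.

A 1726×717×36 slab sits at z = 686 on four 68 mm square posts — a table. The top surface is at 686 + 36 = 722 mm.


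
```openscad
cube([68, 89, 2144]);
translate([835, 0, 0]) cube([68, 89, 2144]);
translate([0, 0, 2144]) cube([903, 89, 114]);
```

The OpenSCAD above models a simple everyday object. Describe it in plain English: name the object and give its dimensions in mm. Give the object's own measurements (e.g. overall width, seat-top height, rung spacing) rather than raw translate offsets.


A door frame. The clear opening is 767 mm wide and 2144 mm high. Two 68 mm wide jambs, 89 mm deep, stand either side of the opening from the floor to the top of the opening. A 114 mm thick head sits across the top of both jambs, spanning the full outside width of the frame.


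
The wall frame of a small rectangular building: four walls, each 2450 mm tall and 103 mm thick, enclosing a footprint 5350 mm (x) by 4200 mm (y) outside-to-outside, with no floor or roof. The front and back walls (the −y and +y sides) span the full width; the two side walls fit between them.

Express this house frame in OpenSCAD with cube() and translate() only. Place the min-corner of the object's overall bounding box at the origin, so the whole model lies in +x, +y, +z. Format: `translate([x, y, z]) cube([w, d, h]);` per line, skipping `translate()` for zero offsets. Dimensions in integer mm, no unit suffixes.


cube([5350, 103, 2450]);
translate([0, 4097, 0]) cube([5350, 103, 2450]);
translate([0, 103, 0]) cube([103, 3994, 2450]);
translate([5247, 103, 0]) cube([103, 3994, 2450]);


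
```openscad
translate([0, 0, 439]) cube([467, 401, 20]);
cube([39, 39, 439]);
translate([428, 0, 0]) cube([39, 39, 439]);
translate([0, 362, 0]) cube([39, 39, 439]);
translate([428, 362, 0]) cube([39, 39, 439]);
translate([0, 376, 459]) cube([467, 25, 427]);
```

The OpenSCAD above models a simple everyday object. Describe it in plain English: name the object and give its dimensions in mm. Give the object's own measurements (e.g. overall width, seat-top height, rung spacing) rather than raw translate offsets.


A chair. The seat is a 467×401×20 mm slab with its top at z = 459 mm, on four 39×39 mm corner legs (flush with the seat edges, standing on z = 0). A flat backrest 25 mm thick, 427 mm tall, spans the full seat width and rises from the seat top along its +y edge, rear face flush with the rear of the seat.


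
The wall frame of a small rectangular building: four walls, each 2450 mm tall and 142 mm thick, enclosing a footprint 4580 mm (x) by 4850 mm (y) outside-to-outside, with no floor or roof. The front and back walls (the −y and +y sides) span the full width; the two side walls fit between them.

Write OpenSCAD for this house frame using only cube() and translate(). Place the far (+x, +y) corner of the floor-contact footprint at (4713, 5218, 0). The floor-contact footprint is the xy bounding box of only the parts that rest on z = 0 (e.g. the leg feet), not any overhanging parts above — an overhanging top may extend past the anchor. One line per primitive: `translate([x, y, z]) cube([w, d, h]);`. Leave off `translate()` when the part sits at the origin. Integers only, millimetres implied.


translate([133, 368, 0]) cube([4580, 142, 2450]);
translate([133, 5076, 0]) cube([4580, 142, 2450]);
translate([133, 510, 0]) cube([142, 4566, 2450]);
translate([4571, 510, 0]) cube([142, 4566, 2450]);


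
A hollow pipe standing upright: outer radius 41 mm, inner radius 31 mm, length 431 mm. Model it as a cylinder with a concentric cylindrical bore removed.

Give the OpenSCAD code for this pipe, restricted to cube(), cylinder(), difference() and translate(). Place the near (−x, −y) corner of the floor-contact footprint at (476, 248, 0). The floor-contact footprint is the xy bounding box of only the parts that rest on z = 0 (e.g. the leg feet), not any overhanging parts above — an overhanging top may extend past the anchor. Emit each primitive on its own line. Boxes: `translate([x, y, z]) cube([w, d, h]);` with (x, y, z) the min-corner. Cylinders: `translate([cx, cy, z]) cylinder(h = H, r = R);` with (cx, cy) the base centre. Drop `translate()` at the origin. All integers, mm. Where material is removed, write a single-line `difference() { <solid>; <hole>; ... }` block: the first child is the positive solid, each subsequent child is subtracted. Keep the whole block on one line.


difference() { translate([517, 289, 0]) cylinder(h = 431, r = 41); translate([517, 289, 0]) cylinder(h = 431, r = 31); }


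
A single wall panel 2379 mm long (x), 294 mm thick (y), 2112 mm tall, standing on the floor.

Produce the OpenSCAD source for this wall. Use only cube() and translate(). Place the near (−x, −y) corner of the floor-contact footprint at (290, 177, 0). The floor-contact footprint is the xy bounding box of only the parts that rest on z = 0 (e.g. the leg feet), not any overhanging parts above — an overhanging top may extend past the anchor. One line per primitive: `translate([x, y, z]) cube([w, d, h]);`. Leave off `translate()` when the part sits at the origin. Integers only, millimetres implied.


translate([290, 177, 0]) cube([2379, 294, 2112]);


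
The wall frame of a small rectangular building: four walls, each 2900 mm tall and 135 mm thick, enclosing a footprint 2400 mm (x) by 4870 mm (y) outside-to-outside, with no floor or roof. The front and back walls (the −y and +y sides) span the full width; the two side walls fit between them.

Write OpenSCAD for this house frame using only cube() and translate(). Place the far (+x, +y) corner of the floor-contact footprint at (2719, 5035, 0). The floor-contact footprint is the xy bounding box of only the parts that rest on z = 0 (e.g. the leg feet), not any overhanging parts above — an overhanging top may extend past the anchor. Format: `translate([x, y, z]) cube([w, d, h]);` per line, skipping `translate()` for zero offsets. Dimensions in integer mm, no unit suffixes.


translate([319, 165, 0]) cube([2400, 135, 2900]);
translate([319, 4900, 0]) cube([2400, 135, 2900]);
translate([319, 300, 0]) cube([135, 4600, 2900]);
translate([2584, 300, 0]) cube([135, 4600, 2900]);


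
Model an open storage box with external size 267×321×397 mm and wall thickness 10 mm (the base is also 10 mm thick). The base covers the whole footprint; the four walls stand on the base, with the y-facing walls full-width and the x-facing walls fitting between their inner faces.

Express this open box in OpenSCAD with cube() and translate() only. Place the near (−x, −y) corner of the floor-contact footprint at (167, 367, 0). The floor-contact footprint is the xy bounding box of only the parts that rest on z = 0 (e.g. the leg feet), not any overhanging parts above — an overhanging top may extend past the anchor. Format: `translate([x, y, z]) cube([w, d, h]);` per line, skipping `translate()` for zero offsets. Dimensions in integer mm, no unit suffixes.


translate([167, 367, 0]) cube([267, 321, 10]);
translate([167, 367, 10]) cube([267, 10, 387]);
translate([167, 678, 10]) cube([267, 10, 387]);
translate([167, 377, 10]) cube([10, 301, 387]);
translate([424, 377, 10]) cube([10, 301, 387]);


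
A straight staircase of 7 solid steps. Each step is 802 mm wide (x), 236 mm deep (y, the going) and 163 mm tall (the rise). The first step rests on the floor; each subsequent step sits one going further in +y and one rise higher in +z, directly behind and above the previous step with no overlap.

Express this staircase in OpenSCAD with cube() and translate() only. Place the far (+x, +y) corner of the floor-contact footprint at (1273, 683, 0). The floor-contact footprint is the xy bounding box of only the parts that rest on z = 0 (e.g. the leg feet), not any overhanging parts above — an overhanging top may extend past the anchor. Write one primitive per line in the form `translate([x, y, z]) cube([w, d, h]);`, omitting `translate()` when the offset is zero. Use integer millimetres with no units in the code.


translate([471, 447, 0]) cube([802, 236, 163]);
translate([471, 683, 163]) cube([802, 236, 163]);
translate([471, 919, 326]) cube([802, 236, 163]);
translate([471, 1155, 489]) cube([802, 236, 163]);
translate([471, 1391, 652]) cube([802, 236, 163]);
translate([471, 1627, 815]) cube([802, 236, 163]);
translate([471, 1863, 978]) cube([802, 236, 163]);


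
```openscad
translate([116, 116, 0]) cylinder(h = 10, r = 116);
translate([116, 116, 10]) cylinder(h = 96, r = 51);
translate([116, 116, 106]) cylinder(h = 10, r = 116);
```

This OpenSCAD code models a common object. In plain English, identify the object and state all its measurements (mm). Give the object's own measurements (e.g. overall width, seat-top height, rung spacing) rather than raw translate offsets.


A spool: two coaxial disc flanges of radius 116 mm and thickness 10 mm, joined by a core cylinder of radius 51 mm and height 96 mm. The lower flange rests on z = 0 and the three cylinders share a vertical axis.


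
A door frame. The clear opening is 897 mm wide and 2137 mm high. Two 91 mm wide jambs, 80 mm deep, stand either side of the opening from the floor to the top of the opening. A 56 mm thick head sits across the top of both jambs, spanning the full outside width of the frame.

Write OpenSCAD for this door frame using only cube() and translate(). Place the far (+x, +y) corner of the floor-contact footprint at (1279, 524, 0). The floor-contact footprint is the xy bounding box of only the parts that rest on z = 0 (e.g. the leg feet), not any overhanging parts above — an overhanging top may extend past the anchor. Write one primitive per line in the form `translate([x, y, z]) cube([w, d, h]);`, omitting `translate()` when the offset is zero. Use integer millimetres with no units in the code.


translate([200, 444, 0]) cube([91, 80, 2137]);
translate([1188, 444, 0]) cube([91, 80, 2137]);
translate([200, 444, 2137]) cube([1079, 80, 56]);


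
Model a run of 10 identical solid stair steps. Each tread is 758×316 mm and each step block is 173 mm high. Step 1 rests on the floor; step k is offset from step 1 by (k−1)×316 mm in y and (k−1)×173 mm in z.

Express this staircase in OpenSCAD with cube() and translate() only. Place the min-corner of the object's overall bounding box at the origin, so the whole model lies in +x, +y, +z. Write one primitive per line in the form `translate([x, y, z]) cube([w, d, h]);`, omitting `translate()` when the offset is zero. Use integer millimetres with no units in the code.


cube([758, 316, 173]);
translate([0, 316, 173]) cube([758, 316, 173]);
translate([0, 632, 346]) cube([758, 316, 173]);
translate([0, 948, 519]) cube([758, 316, 173]);
translate([0, 1264, 692]) cube([758, 316, 173]);
translate([0, 1580, 865]) cube([758, 316, 173]);
translate([0, 1896, 1038]) cube([758, 316, 173]);
translate([0, 2212, 1211]) cube([758, 316, 173]);
translate([0, 2528, 1384]) cube([758, 316, 173]);
translate([0, 2844, 1557]) cube([758, 316, 173]);


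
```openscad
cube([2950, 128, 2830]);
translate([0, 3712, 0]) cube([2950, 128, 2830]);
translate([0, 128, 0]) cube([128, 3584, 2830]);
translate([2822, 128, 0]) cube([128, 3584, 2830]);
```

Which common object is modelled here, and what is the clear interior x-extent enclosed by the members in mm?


A house (or room) frame. The interior width is 2694 mm.

Four 2830 mm walls enclosing a rectangle with no floor or roof — a room or house frame. Outside width is 2950 mm and wall thickness is 128 mm, so the interior width is 2950 − 2 × 128 = 2694 mm.


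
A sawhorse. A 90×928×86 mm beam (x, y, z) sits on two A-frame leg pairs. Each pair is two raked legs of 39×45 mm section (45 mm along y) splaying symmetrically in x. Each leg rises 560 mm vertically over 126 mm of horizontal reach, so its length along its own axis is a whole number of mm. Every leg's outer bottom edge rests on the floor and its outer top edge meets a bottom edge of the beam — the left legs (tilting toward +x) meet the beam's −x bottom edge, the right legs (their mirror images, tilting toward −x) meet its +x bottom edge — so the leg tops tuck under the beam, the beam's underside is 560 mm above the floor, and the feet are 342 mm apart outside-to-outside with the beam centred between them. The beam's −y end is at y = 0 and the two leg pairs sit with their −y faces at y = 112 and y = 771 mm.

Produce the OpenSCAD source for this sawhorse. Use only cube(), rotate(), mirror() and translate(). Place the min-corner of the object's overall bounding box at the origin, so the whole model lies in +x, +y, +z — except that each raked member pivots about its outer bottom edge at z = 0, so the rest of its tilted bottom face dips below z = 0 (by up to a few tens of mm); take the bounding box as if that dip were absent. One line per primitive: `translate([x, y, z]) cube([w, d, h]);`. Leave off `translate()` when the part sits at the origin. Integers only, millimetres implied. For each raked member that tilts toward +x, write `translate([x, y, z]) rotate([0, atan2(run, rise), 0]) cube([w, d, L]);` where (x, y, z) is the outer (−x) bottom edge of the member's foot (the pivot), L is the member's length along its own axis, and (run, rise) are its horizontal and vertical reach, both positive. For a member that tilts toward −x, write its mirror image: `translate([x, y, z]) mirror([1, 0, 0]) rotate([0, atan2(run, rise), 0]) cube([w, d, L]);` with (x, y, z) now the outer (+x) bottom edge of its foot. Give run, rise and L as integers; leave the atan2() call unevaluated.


// leg length = √(126² + 560²) = 574
// right-leg outer foot x = 2·126 + 90 = 342
// beam min-corner = (126, 0, 560)
translate([126, 0, 560]) cube([90, 928, 86]);
translate([0, 112, 0]) rotate([0, atan2(126, 560), 0]) cube([39, 45, 574]);
translate([342, 112, 0]) mirror([1, 0, 0]) rotate([0, atan2(126, 560), 0]) cube([39, 45, 574]);
translate([0, 771, 0]) rotate([0, atan2(126, 560), 0]) cube([39, 45, 574]);
translate([342, 771, 0]) mirror([1, 0, 0]) rotate([0, atan2(126, 560), 0]) cube([39, 45, 574]);


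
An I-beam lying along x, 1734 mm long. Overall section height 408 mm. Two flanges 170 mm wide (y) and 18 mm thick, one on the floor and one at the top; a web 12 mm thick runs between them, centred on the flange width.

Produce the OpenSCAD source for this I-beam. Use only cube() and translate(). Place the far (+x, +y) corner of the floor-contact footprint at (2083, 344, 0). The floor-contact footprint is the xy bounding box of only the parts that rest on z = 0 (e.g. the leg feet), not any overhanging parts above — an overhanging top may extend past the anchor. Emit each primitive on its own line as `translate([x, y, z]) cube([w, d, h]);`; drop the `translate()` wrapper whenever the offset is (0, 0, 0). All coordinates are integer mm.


translate([349, 174, 0]) cube([1734, 170, 18]);
translate([349, 253, 18]) cube([1734, 12, 372]);
translate([349, 174, 390]) cube([1734, 170, 18]);


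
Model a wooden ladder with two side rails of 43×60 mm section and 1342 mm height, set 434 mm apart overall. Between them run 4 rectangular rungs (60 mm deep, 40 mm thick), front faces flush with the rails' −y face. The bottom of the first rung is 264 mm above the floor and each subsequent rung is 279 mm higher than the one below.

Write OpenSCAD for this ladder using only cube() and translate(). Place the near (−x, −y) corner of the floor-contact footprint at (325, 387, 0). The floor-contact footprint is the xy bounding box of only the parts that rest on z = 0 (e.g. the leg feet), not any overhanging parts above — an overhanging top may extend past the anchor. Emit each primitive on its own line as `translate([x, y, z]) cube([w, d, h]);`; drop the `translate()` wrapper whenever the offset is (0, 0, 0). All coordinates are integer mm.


translate([325, 387, 0]) cube([43, 60, 1342]);
translate([716, 387, 0]) cube([43, 60, 1342]);
translate([368, 387, 264]) cube([348, 60, 40]);
translate([368, 387, 543]) cube([348, 60, 40]);
translate([368, 387, 822]) cube([348, 60, 40]);
translate([368, 387, 1101]) cube([348, 60, 40]);


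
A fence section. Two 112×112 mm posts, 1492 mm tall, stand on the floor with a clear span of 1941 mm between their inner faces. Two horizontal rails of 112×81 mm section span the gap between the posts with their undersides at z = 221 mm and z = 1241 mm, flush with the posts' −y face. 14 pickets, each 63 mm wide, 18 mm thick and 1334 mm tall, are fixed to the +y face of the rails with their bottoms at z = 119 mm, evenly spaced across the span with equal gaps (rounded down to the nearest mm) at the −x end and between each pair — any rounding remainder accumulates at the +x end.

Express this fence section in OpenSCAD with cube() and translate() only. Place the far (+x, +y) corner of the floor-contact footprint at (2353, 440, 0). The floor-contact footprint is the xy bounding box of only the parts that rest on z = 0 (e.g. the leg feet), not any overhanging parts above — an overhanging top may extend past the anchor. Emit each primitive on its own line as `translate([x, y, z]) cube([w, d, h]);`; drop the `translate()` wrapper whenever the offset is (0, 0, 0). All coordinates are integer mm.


translate([188, 328, 0]) cube([112, 112, 1492]);
translate([2241, 328, 0]) cube([112, 112, 1492]);
translate([300, 328, 221]) cube([1941, 112, 81]);
translate([300, 328, 1241]) cube([1941, 112, 81]);
translate([370, 440, 119]) cube([63, 18, 1334]);
translate([503, 440, 119]) cube([63, 18, 1334]);
translate([636, 440, 119]) cube([63, 18, 1334]);
translate([769, 440, 119]) cube([63, 18, 1334]);
translate([902, 440, 119]) cube([63, 18, 1334]);
translate([1035, 440, 119]) cube([63, 18, 1334]);
translate([1168, 440, 119]) cube([63, 18, 1334]);
translate([1301, 440, 119]) cube([63, 18, 1334]);
translate([1434, 440, 119]) cube([63, 18, 1334]);
translate([1567, 440, 119]) cube([63, 18, 1334]);
translate([1700, 440, 119]) cube([63, 18, 1334]);
translate([1833, 440, 119]) cube([63, 18, 1334]);
translate([1966, 440, 119]) cube([63, 18, 1334]);
translate([2099, 440, 119]) cube([63, 18, 1334]);


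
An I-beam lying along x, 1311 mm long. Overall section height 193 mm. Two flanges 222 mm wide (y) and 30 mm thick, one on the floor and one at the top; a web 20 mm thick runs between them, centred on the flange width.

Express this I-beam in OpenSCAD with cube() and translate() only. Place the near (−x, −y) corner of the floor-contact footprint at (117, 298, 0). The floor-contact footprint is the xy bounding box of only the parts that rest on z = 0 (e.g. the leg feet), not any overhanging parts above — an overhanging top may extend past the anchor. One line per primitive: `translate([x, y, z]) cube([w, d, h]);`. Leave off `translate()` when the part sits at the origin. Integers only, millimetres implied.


translate([117, 298, 0]) cube([1311, 222, 30]);
translate([117, 399, 30]) cube([1311, 20, 133]);
translate([117, 298, 163]) cube([1311, 222, 30]);


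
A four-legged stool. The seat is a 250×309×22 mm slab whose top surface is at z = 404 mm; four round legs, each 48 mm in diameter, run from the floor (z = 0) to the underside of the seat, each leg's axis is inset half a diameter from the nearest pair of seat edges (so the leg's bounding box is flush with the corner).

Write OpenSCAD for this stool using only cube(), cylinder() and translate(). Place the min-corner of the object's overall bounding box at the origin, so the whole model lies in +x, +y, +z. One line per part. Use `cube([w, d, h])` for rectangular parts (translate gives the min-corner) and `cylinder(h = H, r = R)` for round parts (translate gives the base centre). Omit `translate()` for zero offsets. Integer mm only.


translate([0, 0, 382]) cube([250, 309, 22]);
translate([24, 24, 0]) cylinder(h = 382, r = 24);
translate([226, 24, 0]) cylinder(h = 382, r = 24);
translate([24, 285, 0]) cylinder(h = 382, r = 24);
translate([226, 285, 0]) cylinder(h = 382, r = 24);


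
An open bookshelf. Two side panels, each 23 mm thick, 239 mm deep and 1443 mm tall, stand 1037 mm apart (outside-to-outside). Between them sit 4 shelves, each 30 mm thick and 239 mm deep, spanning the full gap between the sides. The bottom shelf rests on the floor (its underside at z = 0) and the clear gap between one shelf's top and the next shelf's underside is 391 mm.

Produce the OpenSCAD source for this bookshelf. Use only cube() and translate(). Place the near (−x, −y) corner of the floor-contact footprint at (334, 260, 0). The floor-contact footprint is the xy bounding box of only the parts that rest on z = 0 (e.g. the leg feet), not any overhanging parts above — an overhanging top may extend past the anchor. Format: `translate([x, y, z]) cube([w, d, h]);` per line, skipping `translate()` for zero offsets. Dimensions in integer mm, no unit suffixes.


translate([334, 260, 0]) cube([23, 239, 1443]);
translate([1348, 260, 0]) cube([23, 239, 1443]);
translate([357, 260, 0]) cube([991, 239, 30]);
translate([357, 260, 421]) cube([991, 239, 30]);
translate([357, 260, 842]) cube([991, 239, 30]);
translate([357, 260, 1263]) cube([991, 239, 30]);


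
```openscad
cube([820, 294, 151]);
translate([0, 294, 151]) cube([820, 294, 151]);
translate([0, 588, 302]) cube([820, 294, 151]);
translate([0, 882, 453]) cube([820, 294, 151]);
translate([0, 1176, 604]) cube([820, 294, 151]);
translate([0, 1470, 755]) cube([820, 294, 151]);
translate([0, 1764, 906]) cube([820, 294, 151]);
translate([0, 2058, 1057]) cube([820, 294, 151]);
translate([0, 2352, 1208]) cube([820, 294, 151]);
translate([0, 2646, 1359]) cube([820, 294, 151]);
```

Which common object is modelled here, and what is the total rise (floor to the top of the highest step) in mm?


A staircase. The total rise is 1510 mm.

10 identical blocks, each offset up and back from the previous — a staircase. Each step is 151 mm tall and there are 10 of them, so the total rise is 10 × 151 = 1510 mm.


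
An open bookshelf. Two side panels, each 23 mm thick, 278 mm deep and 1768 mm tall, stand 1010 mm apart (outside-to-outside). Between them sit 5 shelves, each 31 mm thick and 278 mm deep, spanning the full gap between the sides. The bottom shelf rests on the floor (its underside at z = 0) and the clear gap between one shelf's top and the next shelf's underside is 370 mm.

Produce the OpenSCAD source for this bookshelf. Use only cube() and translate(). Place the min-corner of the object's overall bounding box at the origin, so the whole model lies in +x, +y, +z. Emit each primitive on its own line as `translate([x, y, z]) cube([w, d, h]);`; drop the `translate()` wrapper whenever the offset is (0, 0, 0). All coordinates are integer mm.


cube([23, 278, 1768]);
translate([987, 0, 0]) cube([23, 278, 1768]);
translate([23, 0, 0]) cube([964, 278, 31]);
translate([23, 0, 401]) cube([964, 278, 31]);
translate([23, 0, 802]) cube([964, 278, 31]);
translate([23, 0, 1203]) cube([964, 278, 31]);
translate([23, 0, 1604]) cube([964, 278, 31]);


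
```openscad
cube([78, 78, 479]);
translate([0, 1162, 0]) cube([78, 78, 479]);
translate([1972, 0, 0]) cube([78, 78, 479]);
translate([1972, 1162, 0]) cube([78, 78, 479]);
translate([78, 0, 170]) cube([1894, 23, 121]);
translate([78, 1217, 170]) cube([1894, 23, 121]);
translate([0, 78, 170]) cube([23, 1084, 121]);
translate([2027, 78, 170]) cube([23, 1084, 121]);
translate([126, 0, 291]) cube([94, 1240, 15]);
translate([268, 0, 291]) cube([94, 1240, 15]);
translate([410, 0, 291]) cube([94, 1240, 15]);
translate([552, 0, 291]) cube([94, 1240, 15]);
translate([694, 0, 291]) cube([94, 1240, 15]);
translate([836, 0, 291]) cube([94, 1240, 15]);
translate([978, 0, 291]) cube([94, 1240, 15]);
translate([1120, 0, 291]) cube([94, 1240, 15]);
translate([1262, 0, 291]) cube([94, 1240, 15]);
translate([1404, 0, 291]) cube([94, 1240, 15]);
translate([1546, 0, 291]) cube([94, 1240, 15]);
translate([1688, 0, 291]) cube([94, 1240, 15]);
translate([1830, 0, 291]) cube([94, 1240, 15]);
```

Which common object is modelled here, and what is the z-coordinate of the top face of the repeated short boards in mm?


A bed frame. The slat-top height is 306 mm.

Four posts, four rails, and a row of slats — a bed frame. Slats sit on the rails at z = 170 + 121 = 291; with slat thickness 15, the top is 306 mm.


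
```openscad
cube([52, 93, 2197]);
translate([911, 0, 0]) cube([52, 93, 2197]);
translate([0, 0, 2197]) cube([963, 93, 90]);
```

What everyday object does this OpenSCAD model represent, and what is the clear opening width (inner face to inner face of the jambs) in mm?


A door frame. The clear opening width is 859 mm.

Two 2197 mm tall posts with a header on top — a door frame. The left jamb is 52 mm wide at x = 0; the right jamb starts at x = 911. The clear opening is 911 − 52 = 859 mm.


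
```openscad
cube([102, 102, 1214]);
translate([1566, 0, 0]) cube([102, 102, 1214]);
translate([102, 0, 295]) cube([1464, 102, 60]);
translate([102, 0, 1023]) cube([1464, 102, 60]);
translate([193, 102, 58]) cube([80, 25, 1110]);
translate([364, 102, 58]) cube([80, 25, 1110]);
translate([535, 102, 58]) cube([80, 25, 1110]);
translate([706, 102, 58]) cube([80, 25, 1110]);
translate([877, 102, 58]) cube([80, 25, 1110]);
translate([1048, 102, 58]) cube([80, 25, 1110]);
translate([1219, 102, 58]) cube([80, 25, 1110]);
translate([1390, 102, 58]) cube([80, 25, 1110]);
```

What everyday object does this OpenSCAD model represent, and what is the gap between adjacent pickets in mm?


A fence section. The picket gap is 91 mm.

Two posts, two rails, 8 pickets — a fence section. Span 1464 mm holds 8 pickets of 80 mm with 9 equal gaps: ⌊(1464 − 8·80) / 9⌋ = 91 mm.


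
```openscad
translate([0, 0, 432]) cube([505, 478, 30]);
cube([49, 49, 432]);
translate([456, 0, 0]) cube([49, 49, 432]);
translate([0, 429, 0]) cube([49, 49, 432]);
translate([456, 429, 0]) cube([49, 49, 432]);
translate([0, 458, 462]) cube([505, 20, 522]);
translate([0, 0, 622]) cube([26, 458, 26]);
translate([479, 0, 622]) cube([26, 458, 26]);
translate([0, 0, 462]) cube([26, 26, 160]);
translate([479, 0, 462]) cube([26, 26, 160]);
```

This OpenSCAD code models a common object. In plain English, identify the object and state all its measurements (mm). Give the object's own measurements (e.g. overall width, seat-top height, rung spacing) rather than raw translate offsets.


A chair. The seat is a 505×478×30 mm slab with its top at z = 462 mm, on four 49×49 mm corner legs (flush with the seat edges, standing on z = 0). A flat backrest 20 mm thick, 522 mm tall, spans the full seat width and rises from the seat top along its +y edge, rear face flush with the rear of the seat. Two armrests of 26×26 mm section run along each side from the seat's front edge to the front of the backrest, top faces 186 mm above the seat top and outer faces flush with the seat's x-edges; a 26×26 mm post under the front of each armrest stands on the seat at the front corner.


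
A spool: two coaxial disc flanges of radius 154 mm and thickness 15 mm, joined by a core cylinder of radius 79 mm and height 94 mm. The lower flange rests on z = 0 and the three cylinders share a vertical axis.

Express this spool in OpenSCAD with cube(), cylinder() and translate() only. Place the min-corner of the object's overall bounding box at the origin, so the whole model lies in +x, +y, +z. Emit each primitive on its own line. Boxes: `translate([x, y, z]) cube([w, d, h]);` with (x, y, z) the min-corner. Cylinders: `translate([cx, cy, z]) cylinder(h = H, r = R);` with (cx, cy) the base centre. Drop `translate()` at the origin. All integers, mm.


translate([154, 154, 0]) cylinder(h = 15, r = 154);
translate([154, 154, 15]) cylinder(h = 94, r = 79);
translate([154, 154, 109]) cylinder(h = 15, r = 154);


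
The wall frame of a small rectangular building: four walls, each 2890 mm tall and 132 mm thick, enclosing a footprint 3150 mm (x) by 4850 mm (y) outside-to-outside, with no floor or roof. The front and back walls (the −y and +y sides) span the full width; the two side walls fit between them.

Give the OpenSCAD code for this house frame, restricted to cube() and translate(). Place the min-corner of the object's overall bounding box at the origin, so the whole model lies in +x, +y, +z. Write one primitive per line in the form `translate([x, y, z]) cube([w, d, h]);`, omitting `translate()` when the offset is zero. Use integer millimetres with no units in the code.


cube([3150, 132, 2890]);
translate([0, 4718, 0]) cube([3150, 132, 2890]);
translate([0, 132, 0]) cube([132, 4586, 2890]);
translate([3018, 132, 0]) cube([132, 4586, 2890]);


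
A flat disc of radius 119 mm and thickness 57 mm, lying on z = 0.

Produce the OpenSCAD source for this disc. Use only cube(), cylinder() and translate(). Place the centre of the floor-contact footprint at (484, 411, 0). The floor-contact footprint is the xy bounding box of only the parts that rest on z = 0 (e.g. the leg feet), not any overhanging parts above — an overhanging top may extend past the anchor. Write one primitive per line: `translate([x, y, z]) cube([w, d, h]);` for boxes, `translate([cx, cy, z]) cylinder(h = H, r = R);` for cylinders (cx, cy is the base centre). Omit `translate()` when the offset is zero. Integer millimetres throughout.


translate([484, 411, 0]) cylinder(h = 57, r = 119);


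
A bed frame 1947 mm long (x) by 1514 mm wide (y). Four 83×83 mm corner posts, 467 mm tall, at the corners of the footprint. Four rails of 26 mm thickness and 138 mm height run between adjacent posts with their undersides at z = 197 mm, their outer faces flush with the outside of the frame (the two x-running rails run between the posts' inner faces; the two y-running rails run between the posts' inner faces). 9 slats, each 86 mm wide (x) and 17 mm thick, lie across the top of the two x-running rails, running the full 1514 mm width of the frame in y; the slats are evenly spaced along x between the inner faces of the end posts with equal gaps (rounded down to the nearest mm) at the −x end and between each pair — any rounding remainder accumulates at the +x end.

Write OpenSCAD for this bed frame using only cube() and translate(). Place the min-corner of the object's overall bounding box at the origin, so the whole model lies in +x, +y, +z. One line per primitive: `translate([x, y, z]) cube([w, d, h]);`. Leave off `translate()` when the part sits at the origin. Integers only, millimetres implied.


// slat z = rail_z + rail_h = 197 + 138 = 335
// slat gap = ⌊(1781 − 9·86) / 10⌋ = 100
cube([83, 83, 467]);
translate([0, 1431, 0]) cube([83, 83, 467]);
translate([1864, 0, 0]) cube([83, 83, 467]);
translate([1864, 1431, 0]) cube([83, 83, 467]);
translate([83, 0, 197]) cube([1781, 26, 138]);
translate([83, 1488, 197]) cube([1781, 26, 138]);
translate([0, 83, 197]) cube([26, 1348, 138]);
translate([1921, 83, 197]) cube([26, 1348, 138]);
translate([183, 0, 335]) cube([86, 1514, 17]);
translate([369, 0, 335]) cube([86, 1514, 17]);
translate([555, 0, 335]) cube([86, 1514, 17]);
translate([741, 0, 335]) cube([86, 1514, 17]);
translate([927, 0, 335]) cube([86, 1514, 17]);
translate([1113, 0, 335]) cube([86, 1514, 17]);
translate([1299, 0, 335]) cube([86, 1514, 17]);
translate([1485, 0, 335]) cube([86, 1514, 17]);
translate([1671, 0, 335]) cube([86, 1514, 17]);


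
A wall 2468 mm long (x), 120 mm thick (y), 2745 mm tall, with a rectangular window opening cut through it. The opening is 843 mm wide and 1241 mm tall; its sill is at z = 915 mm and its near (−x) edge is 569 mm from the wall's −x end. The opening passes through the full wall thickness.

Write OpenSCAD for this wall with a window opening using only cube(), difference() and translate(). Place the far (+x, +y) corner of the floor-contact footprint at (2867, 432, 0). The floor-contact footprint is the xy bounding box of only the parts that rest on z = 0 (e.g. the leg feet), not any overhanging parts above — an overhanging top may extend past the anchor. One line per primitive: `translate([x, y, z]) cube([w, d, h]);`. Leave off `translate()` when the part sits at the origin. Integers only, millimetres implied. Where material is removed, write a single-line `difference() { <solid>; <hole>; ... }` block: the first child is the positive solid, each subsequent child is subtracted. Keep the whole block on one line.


difference() { translate([399, 312, 0]) cube([2468, 120, 2745]); translate([968, 312, 915]) cube([843, 120, 1241]); }


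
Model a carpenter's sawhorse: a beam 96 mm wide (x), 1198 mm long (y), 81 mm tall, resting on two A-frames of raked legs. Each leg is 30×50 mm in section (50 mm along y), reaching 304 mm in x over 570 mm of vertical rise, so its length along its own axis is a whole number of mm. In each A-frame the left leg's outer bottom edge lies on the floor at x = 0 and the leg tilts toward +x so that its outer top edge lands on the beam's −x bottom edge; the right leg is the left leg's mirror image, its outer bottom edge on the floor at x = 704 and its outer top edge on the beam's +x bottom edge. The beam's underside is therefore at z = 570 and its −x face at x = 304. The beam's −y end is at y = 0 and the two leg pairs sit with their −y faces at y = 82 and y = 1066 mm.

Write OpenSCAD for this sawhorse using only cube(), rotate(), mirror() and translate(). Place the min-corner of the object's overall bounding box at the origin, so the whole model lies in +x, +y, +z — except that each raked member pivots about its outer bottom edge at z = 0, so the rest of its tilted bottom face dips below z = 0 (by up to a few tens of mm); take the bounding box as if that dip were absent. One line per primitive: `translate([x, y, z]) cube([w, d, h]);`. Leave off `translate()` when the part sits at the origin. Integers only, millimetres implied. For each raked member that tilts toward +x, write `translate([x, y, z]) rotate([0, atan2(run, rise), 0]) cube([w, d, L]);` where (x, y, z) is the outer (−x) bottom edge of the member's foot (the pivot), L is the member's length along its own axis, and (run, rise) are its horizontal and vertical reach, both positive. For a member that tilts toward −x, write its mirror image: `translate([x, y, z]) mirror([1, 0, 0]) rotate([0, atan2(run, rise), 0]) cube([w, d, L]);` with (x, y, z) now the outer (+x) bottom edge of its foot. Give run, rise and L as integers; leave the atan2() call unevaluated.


// leg length = √(304² + 570²) = 646
// right-leg outer foot x = 2·304 + 96 = 704
// beam min-corner = (304, 0, 570)
translate([304, 0, 570]) cube([96, 1198, 81]);
translate([0, 82, 0]) rotate([0, atan2(304, 570), 0]) cube([30, 50, 646]);
translate([704, 82, 0]) mirror([1, 0, 0]) rotate([0, atan2(304, 570), 0]) cube([30, 50, 646]);
translate([0, 1066, 0]) rotate([0, atan2(304, 570), 0]) cube([30, 50, 646]);
translate([704, 1066, 0]) mirror([1, 0, 0]) rotate([0, atan2(304, 570), 0]) cube([30, 50, 646]);


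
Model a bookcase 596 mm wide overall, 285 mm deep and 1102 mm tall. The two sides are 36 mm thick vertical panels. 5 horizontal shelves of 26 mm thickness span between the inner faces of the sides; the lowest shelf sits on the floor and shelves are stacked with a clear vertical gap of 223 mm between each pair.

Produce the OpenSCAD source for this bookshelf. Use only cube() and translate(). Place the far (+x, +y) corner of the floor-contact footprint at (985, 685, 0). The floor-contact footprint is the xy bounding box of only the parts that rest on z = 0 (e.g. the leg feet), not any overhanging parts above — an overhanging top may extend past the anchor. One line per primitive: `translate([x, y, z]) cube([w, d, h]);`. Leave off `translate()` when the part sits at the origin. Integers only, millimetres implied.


translate([389, 400, 0]) cube([36, 285, 1102]);
translate([949, 400, 0]) cube([36, 285, 1102]);
translate([425, 400, 0]) cube([524, 285, 26]);
translate([425, 400, 249]) cube([524, 285, 26]);
translate([425, 400, 498]) cube([524, 285, 26]);
translate([425, 400, 747]) cube([524, 285, 26]);
translate([425, 400, 996]) cube([524, 285, 26]);
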